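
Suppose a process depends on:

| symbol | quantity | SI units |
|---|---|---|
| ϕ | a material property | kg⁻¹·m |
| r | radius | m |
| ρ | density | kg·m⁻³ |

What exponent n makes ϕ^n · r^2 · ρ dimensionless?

Balance the M exponent: (-1)·n from ϕ, plus 2·(0) + (1) = 1 from the rest, must sum to zero.
−n + 1 = 0, so n = 1.

1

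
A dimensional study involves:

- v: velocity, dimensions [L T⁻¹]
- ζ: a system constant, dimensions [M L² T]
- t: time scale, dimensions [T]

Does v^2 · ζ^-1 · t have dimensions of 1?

no

Sum the exponent of each base dimension across the product:
  M: 2·[v]_M − [ζ]_M + [t]_M = 2·(0) − (1) + (0) = -1
  L: 2·[v]_L − [ζ]_L + [t]_L = 2·(1) − (2) + (0) = 0
  T: 2·[v]_T − [ζ]_T + [t]_T = 2·(-1) − (1) + (1) = -2
Net dimensions [M⁻¹ T⁻²] ≠ [1] — not dimensionless.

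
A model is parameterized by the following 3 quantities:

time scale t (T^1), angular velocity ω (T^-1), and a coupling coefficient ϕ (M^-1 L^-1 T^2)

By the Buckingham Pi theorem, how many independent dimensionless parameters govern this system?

1

There are 3 variables and 3 base dimensions (M, L, T).
The dimension matrix has rank 2 (less than 3: the dimension vectors are linearly dependent).
Independent dimensionless groups: 3 − 2 = 1.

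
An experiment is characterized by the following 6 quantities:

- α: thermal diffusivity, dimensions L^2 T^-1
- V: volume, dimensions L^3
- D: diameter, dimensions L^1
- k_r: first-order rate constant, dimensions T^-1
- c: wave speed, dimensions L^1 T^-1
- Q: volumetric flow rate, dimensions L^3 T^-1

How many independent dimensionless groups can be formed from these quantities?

There are 6 variables and 2 base dimensions (L, T).
The dimension matrix has rank 2.
Independent dimensionless groups: 6 − 2 = 4.

4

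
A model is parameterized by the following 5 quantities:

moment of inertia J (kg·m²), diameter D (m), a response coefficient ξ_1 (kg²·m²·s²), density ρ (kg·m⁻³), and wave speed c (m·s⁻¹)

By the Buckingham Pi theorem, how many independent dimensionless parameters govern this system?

There are 5 variables and 3 base dimensions (M, L, T).
The dimension matrix has rank 3.
Independent dimensionless groups: 5 − 3 = 2.

2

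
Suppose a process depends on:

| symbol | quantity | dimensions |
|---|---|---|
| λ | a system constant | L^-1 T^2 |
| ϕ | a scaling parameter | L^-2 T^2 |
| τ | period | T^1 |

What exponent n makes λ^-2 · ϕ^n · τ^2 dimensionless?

1

Balance the L exponent: (-2)·n from ϕ, plus −2·(-1) + 2·(0) = 2 from the rest, must sum to zero.
-2n + 2 = 0, so n = 1.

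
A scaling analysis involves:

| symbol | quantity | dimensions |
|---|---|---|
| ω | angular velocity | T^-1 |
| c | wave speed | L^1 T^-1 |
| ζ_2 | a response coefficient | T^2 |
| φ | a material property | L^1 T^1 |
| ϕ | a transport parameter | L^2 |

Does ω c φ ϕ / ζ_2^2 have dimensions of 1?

Sum the exponent of each base dimension across the product:
  L: [ω]_L + [c]_L − 2·[ζ_2]_L + [φ]_L + [ϕ]_L = (0) + (1) − 2·(0) + (1) + (2) = 4
  T: [ω]_T + [c]_T − 2·[ζ_2]_T + [φ]_T + [ϕ]_T = (-1) + (-1) − 2·(2) + (1) + (0) = -5
Net dimensions [L⁴ T⁻⁵] ≠ [1] — not dimensionless.

no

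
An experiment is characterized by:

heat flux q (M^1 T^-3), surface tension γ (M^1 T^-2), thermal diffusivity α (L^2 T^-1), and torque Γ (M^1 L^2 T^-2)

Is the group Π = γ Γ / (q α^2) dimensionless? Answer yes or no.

Sum the exponent of each base dimension across the product:
  M: −[q]_M + [γ]_M − 2·[α]_M + [Γ]_M = −(1) + (1) − 2·(0) + (1) = 1
  L: −[q]_L + [γ]_L − 2·[α]_L + [Γ]_L = −(0) + (0) − 2·(2) + (2) = -2
  T: −[q]_T + [γ]_T − 2·[α]_T + [Γ]_T = −(-3) + (-2) − 2·(-1) + (-2) = 1
Net dimensions [M L⁻² T] ≠ [1] — not dimensionless.

no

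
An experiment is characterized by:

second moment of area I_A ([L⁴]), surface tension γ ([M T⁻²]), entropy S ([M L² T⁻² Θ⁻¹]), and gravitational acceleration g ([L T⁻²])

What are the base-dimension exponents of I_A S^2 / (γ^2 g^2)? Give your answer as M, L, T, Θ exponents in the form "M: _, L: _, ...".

M: 0, L: 6, T: 4, Θ: -2

Collect each base-dimension exponent across the product:
  M: (0) − 2·(1) + 2·(1) − 2·(0) = 0
  L: (4) − 2·(0) + 2·(2) − 2·(1) = 6
  T: (0) − 2·(-2) + 2·(-2) − 2·(-2) = 4
  Θ: (0) − 2·(0) + 2·(-1) − 2·(0) = -2
So the dimensions are [L⁶ T⁴ Θ⁻²].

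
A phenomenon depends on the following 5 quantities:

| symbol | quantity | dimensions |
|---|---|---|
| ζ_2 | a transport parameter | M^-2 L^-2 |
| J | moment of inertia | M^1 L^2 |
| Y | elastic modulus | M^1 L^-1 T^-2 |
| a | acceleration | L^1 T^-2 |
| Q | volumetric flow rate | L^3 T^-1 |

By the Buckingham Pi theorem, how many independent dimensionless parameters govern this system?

2

There are 5 variables and 3 base dimensions (M, L, T).
The dimension matrix has rank 3.
Independent dimensionless groups: 5 − 3 = 2.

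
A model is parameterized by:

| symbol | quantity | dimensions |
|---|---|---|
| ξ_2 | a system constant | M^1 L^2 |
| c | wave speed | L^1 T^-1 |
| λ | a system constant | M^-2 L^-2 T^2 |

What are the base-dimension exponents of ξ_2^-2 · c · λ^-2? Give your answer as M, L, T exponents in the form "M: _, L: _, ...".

M: 2, L: 1, T: -5

Collect each base-dimension exponent across the product:
  M: −2·(1) + (0) − 2·(-2) = 2
  L: −2·(2) + (1) − 2·(-2) = 1
  T: −2·(0) + (-1) − 2·(2) = -5
So the dimensions are [M² L T⁻⁵].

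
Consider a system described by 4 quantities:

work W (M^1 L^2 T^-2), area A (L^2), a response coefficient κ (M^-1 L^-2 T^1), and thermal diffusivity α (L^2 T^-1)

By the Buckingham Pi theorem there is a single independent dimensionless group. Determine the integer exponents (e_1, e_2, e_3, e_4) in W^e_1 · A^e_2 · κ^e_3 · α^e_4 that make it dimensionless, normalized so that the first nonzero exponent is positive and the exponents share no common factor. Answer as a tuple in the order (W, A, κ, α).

(1, 1, 1, -1)

M: e_1·(1) + e_2·(0) + e_3·(-1) + e_4·(0) = 0
L: e_1·(2) + e_2·(2) + e_3·(-2) + e_4·(2) = 0
T: e_1·(-2) + e_2·(0) + e_3·(1) + e_4·(-1) = 0
Solving this homogeneous linear system for the smallest-integer solution (first nonzero entry positive) gives (1, 1, 1, -1).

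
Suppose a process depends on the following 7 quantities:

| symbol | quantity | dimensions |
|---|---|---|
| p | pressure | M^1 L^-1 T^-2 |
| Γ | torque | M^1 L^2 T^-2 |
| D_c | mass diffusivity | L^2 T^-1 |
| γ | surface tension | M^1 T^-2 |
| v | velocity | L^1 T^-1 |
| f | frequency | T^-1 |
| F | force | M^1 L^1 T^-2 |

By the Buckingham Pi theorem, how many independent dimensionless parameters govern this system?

4

There are 7 variables and 3 base dimensions (M, L, T).
The dimension matrix has rank 3.
Independent dimensionless groups: 7 − 3 = 4.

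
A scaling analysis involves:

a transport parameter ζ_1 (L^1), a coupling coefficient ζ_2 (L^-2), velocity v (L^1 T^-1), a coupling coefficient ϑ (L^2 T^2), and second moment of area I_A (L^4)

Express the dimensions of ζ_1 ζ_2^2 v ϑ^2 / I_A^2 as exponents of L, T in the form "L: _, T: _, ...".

Collect each base-dimension exponent across the product:
  L: (1) + 2·(-2) + (1) + 2·(2) − 2·(4) = -6
  T: (0) + 2·(0) + (-1) + 2·(2) − 2·(0) = 3
So the dimensions are [L⁻⁶ T³].

L: -6, T: 3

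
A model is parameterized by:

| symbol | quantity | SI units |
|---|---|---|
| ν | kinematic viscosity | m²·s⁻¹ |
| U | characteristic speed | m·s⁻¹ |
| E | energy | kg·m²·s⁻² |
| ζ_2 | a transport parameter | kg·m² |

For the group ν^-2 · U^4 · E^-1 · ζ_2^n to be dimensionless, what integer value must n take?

1

Balance the M exponent: (1)·n from ζ_2, plus −2·(0) + 4·(0) − (1) = -1 from the rest, must sum to zero.
n − 1 = 0, so n = 1.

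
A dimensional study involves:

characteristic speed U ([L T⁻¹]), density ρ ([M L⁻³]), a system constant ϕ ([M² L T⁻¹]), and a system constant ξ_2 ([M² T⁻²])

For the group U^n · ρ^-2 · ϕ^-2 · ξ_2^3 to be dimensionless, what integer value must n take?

Balance the L exponent: (1)·n from U, plus −2·(-3) − 2·(1) + 3·(0) = 4 from the rest, must sum to zero.
n + 4 = 0, so n = -4.

-4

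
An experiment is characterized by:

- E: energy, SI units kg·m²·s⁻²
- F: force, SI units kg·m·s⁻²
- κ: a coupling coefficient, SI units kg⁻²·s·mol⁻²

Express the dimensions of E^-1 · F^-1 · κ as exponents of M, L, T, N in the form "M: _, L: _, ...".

M: -4, L: -3, T: 5, N: -2

Collect each base-dimension exponent across the product:
  M: −(1) − (1) + (-2) = -4
  L: −(2) − (1) + (0) = -3
  T: −(-2) − (-2) + (1) = 5
  N: −(0) − (0) + (-2) = -2
So the dimensions are [M⁻⁴ L⁻³ T⁵ N⁻²].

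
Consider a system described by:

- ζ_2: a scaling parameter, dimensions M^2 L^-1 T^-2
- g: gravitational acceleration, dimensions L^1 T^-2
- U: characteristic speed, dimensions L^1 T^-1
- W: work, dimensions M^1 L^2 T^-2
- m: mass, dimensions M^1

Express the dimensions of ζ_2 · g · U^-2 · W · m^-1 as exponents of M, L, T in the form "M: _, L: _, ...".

Collect each base-dimension exponent across the product:
  M: (2) + (0) − 2·(0) + (1) − (1) = 2
  L: (-1) + (1) − 2·(1) + (2) − (0) = 0
  T: (-2) + (-2) − 2·(-1) + (-2) − (0) = -4
So the dimensions are [M² T⁻⁴].

M: 2, L: 0, T: -4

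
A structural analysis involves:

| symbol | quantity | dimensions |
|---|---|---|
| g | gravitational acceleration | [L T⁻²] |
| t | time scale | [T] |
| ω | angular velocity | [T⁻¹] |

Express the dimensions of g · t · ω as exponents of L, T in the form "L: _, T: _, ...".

L: 1, T: -2

Collect each base-dimension exponent across the product:
  L: (1) + (0) + (0) = 1
  T: (-2) + (1) + (-1) = -2
So the dimensions are [L T⁻²].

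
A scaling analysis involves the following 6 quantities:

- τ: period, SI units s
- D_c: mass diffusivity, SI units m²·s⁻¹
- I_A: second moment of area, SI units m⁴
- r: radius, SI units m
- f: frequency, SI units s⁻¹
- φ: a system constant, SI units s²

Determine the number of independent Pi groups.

4

There are 6 variables and 2 base dimensions (L, T).
The dimension matrix has rank 2.
Independent dimensionless groups: 6 − 2 = 4.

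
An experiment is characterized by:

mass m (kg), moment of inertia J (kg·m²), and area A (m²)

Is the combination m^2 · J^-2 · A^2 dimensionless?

Sum the exponent of each base dimension across the product:
  M: 2·[m]_M − 2·[J]_M + 2·[A]_M = 2·(1) − 2·(1) + 2·(0) = 0
  L: 2·[m]_L − 2·[J]_L + 2·[A]_L = 2·(0) − 2·(2) + 2·(2) = 0
  T: 2·[m]_T − 2·[J]_T + 2·[A]_T = 2·(0) − 2·(0) + 2·(0) = 0
All base exponents vanish — dimensionless.

yes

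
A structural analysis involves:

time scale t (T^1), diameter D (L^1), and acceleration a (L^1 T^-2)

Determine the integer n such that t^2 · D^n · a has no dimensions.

-1

Balance the L exponent: (1)·n from D, plus 2·(0) + (1) = 1 from the rest, must sum to zero.
n + 1 = 0, so n = -1.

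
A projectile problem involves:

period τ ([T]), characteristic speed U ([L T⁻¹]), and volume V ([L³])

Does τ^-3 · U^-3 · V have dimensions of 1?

Sum the exponent of each base dimension across the product:
  M: −3·[τ]_M − 3·[U]_M + [V]_M = −3·(0) − 3·(0) + (0) = 0
  L: −3·[τ]_L − 3·[U]_L + [V]_L = −3·(0) − 3·(1) + (3) = 0
  T: −3·[τ]_T − 3·[U]_T + [V]_T = −3·(1) − 3·(-1) + (0) = 0
All base exponents vanish — dimensionless.

yes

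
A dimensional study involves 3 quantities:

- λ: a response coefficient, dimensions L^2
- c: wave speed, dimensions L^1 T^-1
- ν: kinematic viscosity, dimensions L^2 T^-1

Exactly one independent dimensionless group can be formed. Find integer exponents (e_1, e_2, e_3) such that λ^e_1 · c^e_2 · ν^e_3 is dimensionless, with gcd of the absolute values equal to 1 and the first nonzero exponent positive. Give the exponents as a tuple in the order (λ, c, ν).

(1, 2, -2)

L: e_1·(2) + e_2·(1) + e_3·(2) = 0
T: e_1·(0) + e_2·(-1) + e_3·(-1) = 0
Solving this homogeneous linear system for the smallest-integer solution (first nonzero entry positive) gives (1, 2, -2).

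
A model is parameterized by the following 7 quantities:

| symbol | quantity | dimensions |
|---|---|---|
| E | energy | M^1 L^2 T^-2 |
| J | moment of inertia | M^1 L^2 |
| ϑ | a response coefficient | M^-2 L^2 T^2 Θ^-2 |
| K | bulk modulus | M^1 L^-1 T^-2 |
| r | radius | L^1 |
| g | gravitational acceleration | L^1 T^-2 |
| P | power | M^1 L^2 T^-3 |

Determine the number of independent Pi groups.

There are 7 variables and 4 base dimensions (M, L, T, Θ).
The dimension matrix has rank 4.
Independent dimensionless groups: 7 − 4 = 3.

3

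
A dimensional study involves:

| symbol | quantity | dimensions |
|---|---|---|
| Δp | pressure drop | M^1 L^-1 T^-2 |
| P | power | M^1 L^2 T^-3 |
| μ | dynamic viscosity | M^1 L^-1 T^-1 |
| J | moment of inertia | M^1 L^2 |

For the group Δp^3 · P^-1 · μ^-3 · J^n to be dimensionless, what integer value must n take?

1

Balance the M exponent: (1)·n from J, plus 3·(1) − (1) − 3·(1) = -1 from the rest, must sum to zero.
n − 1 = 0, so n = 1.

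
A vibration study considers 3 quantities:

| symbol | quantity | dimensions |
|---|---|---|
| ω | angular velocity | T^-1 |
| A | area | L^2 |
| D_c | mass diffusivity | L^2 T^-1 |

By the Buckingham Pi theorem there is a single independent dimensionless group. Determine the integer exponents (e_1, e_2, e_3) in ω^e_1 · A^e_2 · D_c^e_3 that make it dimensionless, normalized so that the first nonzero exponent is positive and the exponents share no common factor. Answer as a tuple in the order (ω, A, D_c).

L: e_1·(0) + e_2·(2) + e_3·(2) = 0
T: e_1·(-1) + e_2·(0) + e_3·(-1) = 0
Solving this homogeneous linear system for the smallest-integer solution (first nonzero entry positive) gives (1, 1, -1).

(1, 1, -1)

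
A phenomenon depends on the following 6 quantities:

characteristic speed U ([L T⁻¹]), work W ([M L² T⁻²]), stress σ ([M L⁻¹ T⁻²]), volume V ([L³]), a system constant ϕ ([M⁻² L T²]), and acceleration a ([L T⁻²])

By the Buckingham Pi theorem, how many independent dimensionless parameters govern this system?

There are 6 variables and 3 base dimensions (M, L, T).
The dimension matrix has rank 3.
Independent dimensionless groups: 6 − 3 = 3.

3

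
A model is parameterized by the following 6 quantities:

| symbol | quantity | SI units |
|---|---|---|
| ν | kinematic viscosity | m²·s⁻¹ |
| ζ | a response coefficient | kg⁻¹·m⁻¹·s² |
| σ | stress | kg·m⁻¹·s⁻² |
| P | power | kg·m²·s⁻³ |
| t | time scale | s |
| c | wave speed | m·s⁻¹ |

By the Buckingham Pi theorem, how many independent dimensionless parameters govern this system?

3

There are 6 variables and 3 base dimensions (M, L, T).
The dimension matrix has rank 3.
Independent dimensionless groups: 6 − 3 = 3.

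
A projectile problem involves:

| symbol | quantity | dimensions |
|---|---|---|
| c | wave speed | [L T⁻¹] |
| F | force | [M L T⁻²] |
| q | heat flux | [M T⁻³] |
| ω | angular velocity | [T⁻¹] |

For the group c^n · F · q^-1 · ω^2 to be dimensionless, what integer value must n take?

Balance the L exponent: (1)·n from c, plus (1) − (0) + 2·(0) = 1 from the rest, must sum to zero.
n + 1 = 0, so n = -1.

-1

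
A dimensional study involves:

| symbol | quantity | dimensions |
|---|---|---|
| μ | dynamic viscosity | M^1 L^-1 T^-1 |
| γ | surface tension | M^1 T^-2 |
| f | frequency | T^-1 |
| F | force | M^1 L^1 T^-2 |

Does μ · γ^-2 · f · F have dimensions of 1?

yes

Sum the exponent of each base dimension across the product:
  M: [μ]_M − 2·[γ]_M + [f]_M + [F]_M = (1) − 2·(1) + (0) + (1) = 0
  L: [μ]_L − 2·[γ]_L + [f]_L + [F]_L = (-1) − 2·(0) + (0) + (1) = 0
  T: [μ]_T − 2·[γ]_T + [f]_T + [F]_T = (-1) − 2·(-2) + (-1) + (-2) = 0
All base exponents vanish — dimensionless.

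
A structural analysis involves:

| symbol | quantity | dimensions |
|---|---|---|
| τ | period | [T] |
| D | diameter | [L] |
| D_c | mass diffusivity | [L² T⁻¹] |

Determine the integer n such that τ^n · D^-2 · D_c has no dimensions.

Balance the T exponent: (1)·n from τ, plus −2·(0) + (-1) = -1 from the rest, must sum to zero.
n − 1 = 0, so n = 1.

1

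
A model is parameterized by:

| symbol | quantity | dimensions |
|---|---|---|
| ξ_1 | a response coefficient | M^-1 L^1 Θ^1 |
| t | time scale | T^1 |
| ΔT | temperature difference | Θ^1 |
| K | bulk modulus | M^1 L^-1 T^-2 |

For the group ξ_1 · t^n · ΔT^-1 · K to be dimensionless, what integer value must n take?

2

Balance the T exponent: (1)·n from t, plus (0) − (0) + (-2) = -2 from the rest, must sum to zero.
n − 2 = 0, so n = 2.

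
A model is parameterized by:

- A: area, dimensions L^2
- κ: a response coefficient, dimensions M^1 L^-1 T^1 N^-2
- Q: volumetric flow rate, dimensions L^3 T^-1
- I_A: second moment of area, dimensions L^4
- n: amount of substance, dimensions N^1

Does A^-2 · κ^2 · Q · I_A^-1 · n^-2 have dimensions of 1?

no

Sum the exponent of each base dimension across the product:
  M: −2·[A]_M + 2·[κ]_M + [Q]_M − [I_A]_M − 2·[n]_M = −2·(0) + 2·(1) + (0) − (0) − 2·(0) = 2
  L: −2·[A]_L + 2·[κ]_L + [Q]_L − [I_A]_L − 2·[n]_L = −2·(2) + 2·(-1) + (3) − (4) − 2·(0) = -7
  T: −2·[A]_T + 2·[κ]_T + [Q]_T − [I_A]_T − 2·[n]_T = −2·(0) + 2·(1) + (-1) − (0) − 2·(0) = 1
  N: −2·[A]_N + 2·[κ]_N + [Q]_N − [I_A]_N − 2·[n]_N = −2·(0) + 2·(-2) + (0) − (0) − 2·(1) = -6
Net dimensions [M² L⁻⁷ T N⁻⁶] ≠ [1] — not dimensionless.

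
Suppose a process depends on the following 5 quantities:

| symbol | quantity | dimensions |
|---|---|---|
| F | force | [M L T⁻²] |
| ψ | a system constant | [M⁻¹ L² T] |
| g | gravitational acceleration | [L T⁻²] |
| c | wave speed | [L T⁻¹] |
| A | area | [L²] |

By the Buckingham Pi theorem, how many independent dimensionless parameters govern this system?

There are 5 variables and 3 base dimensions (M, L, T).
The dimension matrix has rank 3.
Independent dimensionless groups: 5 − 3 = 2.

2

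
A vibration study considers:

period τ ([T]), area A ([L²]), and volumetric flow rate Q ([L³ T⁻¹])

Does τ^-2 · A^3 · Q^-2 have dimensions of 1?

Sum the exponent of each base dimension across the product:
  M: −2·[τ]_M + 3·[A]_M − 2·[Q]_M = −2·(0) + 3·(0) − 2·(0) = 0
  L: −2·[τ]_L + 3·[A]_L − 2·[Q]_L = −2·(0) + 3·(2) − 2·(3) = 0
  T: −2·[τ]_T + 3·[A]_T − 2·[Q]_T = −2·(1) + 3·(0) − 2·(-1) = 0
All base exponents vanish — dimensionless.

yes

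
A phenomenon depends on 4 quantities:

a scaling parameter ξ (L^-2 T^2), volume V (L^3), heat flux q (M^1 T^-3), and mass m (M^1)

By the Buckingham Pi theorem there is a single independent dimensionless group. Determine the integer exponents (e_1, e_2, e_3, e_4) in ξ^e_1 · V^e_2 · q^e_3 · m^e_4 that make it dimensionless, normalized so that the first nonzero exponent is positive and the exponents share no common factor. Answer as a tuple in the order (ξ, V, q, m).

(3, 2, 2, -2)

M: e_1·(0) + e_2·(0) + e_3·(1) + e_4·(1) = 0
L: e_1·(-2) + e_2·(3) + e_3·(0) + e_4·(0) = 0
T: e_1·(2) + e_2·(0) + e_3·(-3) + e_4·(0) = 0
Solving this homogeneous linear system for the smallest-integer solution (first nonzero entry positive) gives (3, 2, 2, -2).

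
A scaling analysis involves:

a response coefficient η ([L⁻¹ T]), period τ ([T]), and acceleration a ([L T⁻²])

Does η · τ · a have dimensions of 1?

yes

Sum the exponent of each base dimension across the product:
  L: [η]_L + [τ]_L + [a]_L = (-1) + (0) + (1) = 0
  T: [η]_T + [τ]_T + [a]_T = (1) + (1) + (-2) = 0
All base exponents vanish — dimensionless.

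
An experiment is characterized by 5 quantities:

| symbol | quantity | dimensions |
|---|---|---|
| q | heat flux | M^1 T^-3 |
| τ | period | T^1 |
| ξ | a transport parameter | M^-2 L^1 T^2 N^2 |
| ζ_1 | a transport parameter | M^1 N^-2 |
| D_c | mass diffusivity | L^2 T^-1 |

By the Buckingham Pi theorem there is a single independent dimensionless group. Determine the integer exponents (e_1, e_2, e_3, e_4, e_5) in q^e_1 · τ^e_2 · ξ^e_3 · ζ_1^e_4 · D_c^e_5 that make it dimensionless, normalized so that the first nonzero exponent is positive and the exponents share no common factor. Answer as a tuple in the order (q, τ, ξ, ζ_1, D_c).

(2, 1, 2, 2, -1)

M: e_1·(1) + e_2·(0) + e_3·(-2) + e_4·(1) + e_5·(0) = 0
L: e_1·(0) + e_2·(0) + e_3·(1) + e_4·(0) + e_5·(2) = 0
T: e_1·(-3) + e_2·(1) + e_3·(2) + e_4·(0) + e_5·(-1) = 0
N: e_1·(0) + e_2·(0) + e_3·(2) + e_4·(-2) + e_5·(0) = 0
Solving this homogeneous linear system for the smallest-integer solution (first nonzero entry positive) gives (2, 1, 2, 2, -1).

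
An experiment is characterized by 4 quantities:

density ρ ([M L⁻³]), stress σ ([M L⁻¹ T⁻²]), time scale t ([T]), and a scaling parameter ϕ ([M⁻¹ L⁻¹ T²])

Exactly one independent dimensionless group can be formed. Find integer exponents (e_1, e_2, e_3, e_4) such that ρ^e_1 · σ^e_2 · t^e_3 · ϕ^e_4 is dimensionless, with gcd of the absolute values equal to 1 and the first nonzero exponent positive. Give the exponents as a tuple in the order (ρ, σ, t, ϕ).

M: e_1·(1) + e_2·(1) + e_3·(0) + e_4·(-1) = 0
L: e_1·(-3) + e_2·(-1) + e_3·(0) + e_4·(-1) = 0
T: e_1·(0) + e_2·(-2) + e_3·(1) + e_4·(2) = 0
Solving this homogeneous linear system for the smallest-integer solution (first nonzero entry positive) gives (1, -2, -2, -1).

(1, -2, -2, -1)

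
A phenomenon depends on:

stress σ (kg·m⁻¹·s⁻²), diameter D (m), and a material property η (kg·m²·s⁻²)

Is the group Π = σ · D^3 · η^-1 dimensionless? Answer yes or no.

yes

Sum the exponent of each base dimension across the product:
  M: [σ]_M + 3·[D]_M − [η]_M = (1) + 3·(0) − (1) = 0
  L: [σ]_L + 3·[D]_L − [η]_L = (-1) + 3·(1) − (2) = 0
  T: [σ]_T + 3·[D]_T − [η]_T = (-2) + 3·(0) − (-2) = 0
All base exponents vanish — dimensionless.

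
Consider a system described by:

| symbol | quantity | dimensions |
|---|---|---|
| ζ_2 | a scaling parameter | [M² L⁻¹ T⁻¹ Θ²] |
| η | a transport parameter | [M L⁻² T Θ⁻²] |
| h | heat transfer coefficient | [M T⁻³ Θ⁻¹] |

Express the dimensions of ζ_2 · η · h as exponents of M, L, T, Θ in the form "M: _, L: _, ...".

Collect each base-dimension exponent across the product:
  M: (2) + (1) + (1) = 4
  L: (-1) + (-2) + (0) = -3
  T: (-1) + (1) + (-3) = -3
  Θ: (2) + (-2) + (-1) = -1
So the dimensions are [M⁴ L⁻³ T⁻³ Θ⁻¹].

M: 4, L: -3, T: -3, Θ: -1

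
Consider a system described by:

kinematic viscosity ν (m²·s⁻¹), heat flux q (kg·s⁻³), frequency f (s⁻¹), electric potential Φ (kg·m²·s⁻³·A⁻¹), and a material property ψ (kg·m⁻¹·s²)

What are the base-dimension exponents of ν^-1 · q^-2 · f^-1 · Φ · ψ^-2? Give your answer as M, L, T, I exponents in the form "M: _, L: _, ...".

M: -3, L: 2, T: 1, I: -1

Collect each base-dimension exponent across the product:
  M: −(0) − 2·(1) − (0) + (1) − 2·(1) = -3
  L: −(2) − 2·(0) − (0) + (2) − 2·(-1) = 2
  T: −(-1) − 2·(-3) − (-1) + (-3) − 2·(2) = 1
  I: −(0) − 2·(0) − (0) + (-1) − 2·(0) = -1
So the dimensions are [M⁻³ L² T I⁻¹].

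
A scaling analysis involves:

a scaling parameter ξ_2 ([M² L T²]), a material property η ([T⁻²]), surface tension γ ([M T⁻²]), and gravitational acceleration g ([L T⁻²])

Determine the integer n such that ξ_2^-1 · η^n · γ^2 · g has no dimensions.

-4

Balance the T exponent: (-2)·n from η, plus −(2) + 2·(-2) + (-2) = -8 from the rest, must sum to zero.
-2n − 8 = 0, so n = -4.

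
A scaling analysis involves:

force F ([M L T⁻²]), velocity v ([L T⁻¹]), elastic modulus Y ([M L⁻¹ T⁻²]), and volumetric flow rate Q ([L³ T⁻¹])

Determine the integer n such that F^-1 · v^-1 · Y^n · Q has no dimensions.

1

Balance the M exponent: (1)·n from Y, plus −(1) − (0) + (0) = -1 from the rest, must sum to zero.
n − 1 = 0, so n = 1.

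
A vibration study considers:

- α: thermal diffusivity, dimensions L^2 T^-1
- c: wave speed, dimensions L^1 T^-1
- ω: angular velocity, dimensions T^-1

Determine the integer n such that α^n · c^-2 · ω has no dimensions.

1

Balance the L exponent: (2)·n from α, plus −2·(1) + (0) = -2 from the rest, must sum to zero.
2n − 2 = 0, so n = 1.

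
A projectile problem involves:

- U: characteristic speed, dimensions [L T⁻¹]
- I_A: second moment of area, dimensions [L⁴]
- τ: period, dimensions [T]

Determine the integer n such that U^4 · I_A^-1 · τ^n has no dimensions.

4

Balance the T exponent: (1)·n from τ, plus 4·(-1) − (0) = -4 from the rest, must sum to zero.
n − 4 = 0, so n = 4.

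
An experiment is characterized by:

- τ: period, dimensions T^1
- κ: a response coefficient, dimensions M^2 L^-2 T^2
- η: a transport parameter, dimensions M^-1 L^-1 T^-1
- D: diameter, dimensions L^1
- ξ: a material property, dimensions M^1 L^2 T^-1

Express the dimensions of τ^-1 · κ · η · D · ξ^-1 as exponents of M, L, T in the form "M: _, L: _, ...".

Collect each base-dimension exponent across the product:
  M: −(0) + (2) + (-1) + (0) − (1) = 0
  L: −(0) + (-2) + (-1) + (1) − (2) = -4
  T: −(1) + (2) + (-1) + (0) − (-1) = 1
So the dimensions are [L⁻⁴ T].

M: 0, L: -4, T: 1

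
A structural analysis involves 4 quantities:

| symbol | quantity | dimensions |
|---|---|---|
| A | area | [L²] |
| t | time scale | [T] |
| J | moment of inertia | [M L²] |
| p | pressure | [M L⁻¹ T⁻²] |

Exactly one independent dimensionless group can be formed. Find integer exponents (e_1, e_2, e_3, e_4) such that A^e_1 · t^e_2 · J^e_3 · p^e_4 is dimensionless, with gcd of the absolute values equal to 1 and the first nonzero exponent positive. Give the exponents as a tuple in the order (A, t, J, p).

(3, 4, -2, 2)

M: e_1·(0) + e_2·(0) + e_3·(1) + e_4·(1) = 0
L: e_1·(2) + e_2·(0) + e_3·(2) + e_4·(-1) = 0
T: e_1·(0) + e_2·(1) + e_3·(0) + e_4·(-2) = 0
Solving this homogeneous linear system for the smallest-integer solution (first nonzero entry positive) gives (3, 4, -2, 2).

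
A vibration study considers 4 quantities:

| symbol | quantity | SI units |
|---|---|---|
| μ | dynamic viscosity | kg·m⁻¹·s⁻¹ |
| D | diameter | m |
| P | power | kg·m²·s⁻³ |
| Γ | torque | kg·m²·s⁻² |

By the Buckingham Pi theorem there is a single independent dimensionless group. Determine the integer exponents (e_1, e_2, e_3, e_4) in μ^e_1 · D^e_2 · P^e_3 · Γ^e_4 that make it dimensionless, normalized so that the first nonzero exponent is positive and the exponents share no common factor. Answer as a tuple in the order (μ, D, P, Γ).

M: e_1·(1) + e_2·(0) + e_3·(1) + e_4·(1) = 0
L: e_1·(-1) + e_2·(1) + e_3·(2) + e_4·(2) = 0
T: e_1·(-1) + e_2·(0) + e_3·(-3) + e_4·(-2) = 0
Solving this homogeneous linear system for the smallest-integer solution (first nonzero entry positive) gives (1, 3, 1, -2).

(1, 3, 1, -2)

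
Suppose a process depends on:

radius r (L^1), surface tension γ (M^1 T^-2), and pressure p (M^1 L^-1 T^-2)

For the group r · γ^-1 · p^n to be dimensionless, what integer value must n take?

1

Balance the M exponent: (1)·n from p, plus (0) − (1) = -1 from the rest, must sum to zero.
n − 1 = 0, so n = 1.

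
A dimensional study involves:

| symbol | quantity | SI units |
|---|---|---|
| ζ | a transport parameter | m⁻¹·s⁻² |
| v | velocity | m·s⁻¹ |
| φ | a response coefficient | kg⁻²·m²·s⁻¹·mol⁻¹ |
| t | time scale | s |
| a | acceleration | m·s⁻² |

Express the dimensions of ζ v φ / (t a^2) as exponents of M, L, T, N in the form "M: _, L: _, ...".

M: -2, L: 0, T: -1, N: -1

Collect each base-dimension exponent across the product:
  M: (0) + (0) + (-2) − (0) − 2·(0) = -2
  L: (-1) + (1) + (2) − (0) − 2·(1) = 0
  T: (-2) + (-1) + (-1) − (1) − 2·(-2) = -1
  N: (0) + (0) + (-1) − (0) − 2·(0) = -1
So the dimensions are [M⁻² T⁻¹ N⁻¹].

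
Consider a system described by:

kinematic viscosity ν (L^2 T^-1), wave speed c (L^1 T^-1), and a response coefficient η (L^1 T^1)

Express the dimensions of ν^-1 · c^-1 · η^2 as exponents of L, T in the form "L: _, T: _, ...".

L: -1, T: 4

Collect each base-dimension exponent across the product:
  L: −(2) − (1) + 2·(1) = -1
  T: −(-1) − (-1) + 2·(1) = 4
So the dimensions are [L⁻¹ T⁴].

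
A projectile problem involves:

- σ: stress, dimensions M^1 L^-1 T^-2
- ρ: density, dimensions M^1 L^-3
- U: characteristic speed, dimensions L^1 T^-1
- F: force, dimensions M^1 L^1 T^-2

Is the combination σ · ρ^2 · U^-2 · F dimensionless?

no

Sum the exponent of each base dimension across the product:
  M: [σ]_M + 2·[ρ]_M − 2·[U]_M + [F]_M = (1) + 2·(1) − 2·(0) + (1) = 4
  L: [σ]_L + 2·[ρ]_L − 2·[U]_L + [F]_L = (-1) + 2·(-3) − 2·(1) + (1) = -8
  T: [σ]_T + 2·[ρ]_T − 2·[U]_T + [F]_T = (-2) + 2·(0) − 2·(-1) + (-2) = -2
Net dimensions [M⁴ L⁻⁸ T⁻²] ≠ [1] — not dimensionless.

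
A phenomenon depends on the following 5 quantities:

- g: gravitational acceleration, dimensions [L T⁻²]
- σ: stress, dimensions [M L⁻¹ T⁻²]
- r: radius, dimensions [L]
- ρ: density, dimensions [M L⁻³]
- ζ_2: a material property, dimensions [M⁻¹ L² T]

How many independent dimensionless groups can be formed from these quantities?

2

There are 5 variables and 3 base dimensions (M, L, T).
The dimension matrix has rank 3.
Independent dimensionless groups: 5 − 3 = 2.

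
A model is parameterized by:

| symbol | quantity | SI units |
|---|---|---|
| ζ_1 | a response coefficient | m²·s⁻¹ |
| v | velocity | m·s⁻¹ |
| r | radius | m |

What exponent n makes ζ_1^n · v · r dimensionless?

-1

Balance the L exponent: (2)·n from ζ_1, plus (1) + (1) = 2 from the rest, must sum to zero.
2n + 2 = 0, so n = -1.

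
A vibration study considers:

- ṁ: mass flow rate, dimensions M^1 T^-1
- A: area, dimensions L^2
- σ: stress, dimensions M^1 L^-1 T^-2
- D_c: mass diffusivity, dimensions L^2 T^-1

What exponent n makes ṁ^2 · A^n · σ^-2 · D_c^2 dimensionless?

Balance the L exponent: (2)·n from A, plus 2·(0) − 2·(-1) + 2·(2) = 6 from the rest, must sum to zero.
2n + 6 = 0, so n = -3.

-3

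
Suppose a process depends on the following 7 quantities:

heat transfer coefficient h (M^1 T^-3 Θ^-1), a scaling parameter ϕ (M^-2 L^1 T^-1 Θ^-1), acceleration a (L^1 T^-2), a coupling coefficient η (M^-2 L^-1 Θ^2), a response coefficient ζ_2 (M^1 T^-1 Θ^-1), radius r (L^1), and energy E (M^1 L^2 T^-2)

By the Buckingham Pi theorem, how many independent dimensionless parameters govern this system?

3

There are 7 variables and 4 base dimensions (M, L, T, Θ).
The dimension matrix has rank 4.
Independent dimensionless groups: 7 − 4 = 3.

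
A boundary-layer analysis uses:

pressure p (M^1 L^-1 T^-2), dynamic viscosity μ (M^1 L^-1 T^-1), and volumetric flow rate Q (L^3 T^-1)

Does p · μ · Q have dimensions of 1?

Sum the exponent of each base dimension across the product:
  M: [p]_M + [μ]_M + [Q]_M = (1) + (1) + (0) = 2
  L: [p]_L + [μ]_L + [Q]_L = (-1) + (-1) + (3) = 1
  T: [p]_T + [μ]_T + [Q]_T = (-2) + (-1) + (-1) = -4
Net dimensions [M² L T⁻⁴] ≠ [1] — not dimensionless.

no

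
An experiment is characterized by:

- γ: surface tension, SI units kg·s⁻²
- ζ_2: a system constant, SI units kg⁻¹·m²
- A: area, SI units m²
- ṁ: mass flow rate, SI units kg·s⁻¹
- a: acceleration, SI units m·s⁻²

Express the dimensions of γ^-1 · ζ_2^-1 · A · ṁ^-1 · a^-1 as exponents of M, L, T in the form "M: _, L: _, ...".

M: -1, L: -1, T: 5

Collect each base-dimension exponent across the product:
  M: −(1) − (-1) + (0) − (1) − (0) = -1
  L: −(0) − (2) + (2) − (0) − (1) = -1
  T: −(-2) − (0) + (0) − (-1) − (-2) = 5
So the dimensions are [M⁻¹ L⁻¹ T⁵].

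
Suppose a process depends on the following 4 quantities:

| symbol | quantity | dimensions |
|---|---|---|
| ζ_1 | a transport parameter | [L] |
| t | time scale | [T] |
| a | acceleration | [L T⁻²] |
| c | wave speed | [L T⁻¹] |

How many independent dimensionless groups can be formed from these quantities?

2

There are 4 variables and 2 base dimensions (L, T).
The dimension matrix has rank 2.
Independent dimensionless groups: 4 − 2 = 2.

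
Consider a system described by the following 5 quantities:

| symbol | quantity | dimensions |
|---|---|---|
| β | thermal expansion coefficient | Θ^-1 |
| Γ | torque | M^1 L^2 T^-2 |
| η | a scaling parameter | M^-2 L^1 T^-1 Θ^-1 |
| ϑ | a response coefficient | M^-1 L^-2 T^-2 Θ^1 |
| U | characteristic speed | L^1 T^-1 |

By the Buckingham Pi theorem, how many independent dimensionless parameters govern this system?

1

There are 5 variables and 4 base dimensions (M, L, T, Θ).
The dimension matrix has rank 4.
Independent dimensionless groups: 5 − 4 = 1.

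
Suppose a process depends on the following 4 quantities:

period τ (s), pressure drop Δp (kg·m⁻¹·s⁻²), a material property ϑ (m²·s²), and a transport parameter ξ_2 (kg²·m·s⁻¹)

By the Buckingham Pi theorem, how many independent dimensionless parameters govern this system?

There are 4 variables and 3 base dimensions (M, L, T).
The dimension matrix has rank 3.
Independent dimensionless groups: 4 − 3 = 1.

1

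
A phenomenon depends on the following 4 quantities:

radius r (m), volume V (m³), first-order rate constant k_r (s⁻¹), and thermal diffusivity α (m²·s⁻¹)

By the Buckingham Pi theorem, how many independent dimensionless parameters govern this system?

2

There are 4 variables and 2 base dimensions (L, T).
The dimension matrix has rank 2.
Independent dimensionless groups: 4 − 2 = 2.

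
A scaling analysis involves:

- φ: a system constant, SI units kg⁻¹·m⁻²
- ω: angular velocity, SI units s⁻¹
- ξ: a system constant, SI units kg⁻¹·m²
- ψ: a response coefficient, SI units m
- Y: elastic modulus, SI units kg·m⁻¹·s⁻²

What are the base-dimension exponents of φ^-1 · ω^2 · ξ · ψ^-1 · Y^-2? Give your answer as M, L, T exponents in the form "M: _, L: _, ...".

Collect each base-dimension exponent across the product:
  M: −(-1) + 2·(0) + (-1) − (0) − 2·(1) = -2
  L: −(-2) + 2·(0) + (2) − (1) − 2·(-1) = 5
  T: −(0) + 2·(-1) + (0) − (0) − 2·(-2) = 2
So the dimensions are [M⁻² L⁵ T²].

M: -2, L: 5, T: 2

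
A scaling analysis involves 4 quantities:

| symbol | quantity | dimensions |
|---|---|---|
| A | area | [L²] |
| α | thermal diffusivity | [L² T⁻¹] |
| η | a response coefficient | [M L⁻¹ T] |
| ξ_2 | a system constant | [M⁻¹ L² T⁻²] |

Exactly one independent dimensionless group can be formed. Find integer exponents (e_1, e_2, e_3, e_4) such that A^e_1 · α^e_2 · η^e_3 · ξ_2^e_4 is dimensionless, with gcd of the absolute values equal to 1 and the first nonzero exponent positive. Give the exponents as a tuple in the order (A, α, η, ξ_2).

M: e_1·(0) + e_2·(0) + e_3·(1) + e_4·(-1) = 0
L: e_1·(2) + e_2·(2) + e_3·(-1) + e_4·(2) = 0
T: e_1·(0) + e_2·(-1) + e_3·(1) + e_4·(-2) = 0
Solving this homogeneous linear system for the smallest-integer solution (first nonzero entry positive) gives (1, -2, 2, 2).

(1, -2, 2, 2)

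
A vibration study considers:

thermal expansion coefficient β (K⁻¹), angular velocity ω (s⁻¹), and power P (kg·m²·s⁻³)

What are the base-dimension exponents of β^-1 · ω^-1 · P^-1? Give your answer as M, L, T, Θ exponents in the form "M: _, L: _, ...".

Collect each base-dimension exponent across the product:
  M: −(0) − (0) − (1) = -1
  L: −(0) − (0) − (2) = -2
  T: −(0) − (-1) − (-3) = 4
  Θ: −(-1) − (0) − (0) = 1
So the dimensions are [M⁻¹ L⁻² T⁴ Θ].

M: -1, L: -2, T: 4, Θ: 1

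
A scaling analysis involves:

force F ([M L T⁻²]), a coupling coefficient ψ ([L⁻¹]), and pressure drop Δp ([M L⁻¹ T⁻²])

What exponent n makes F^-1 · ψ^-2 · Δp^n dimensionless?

Balance the M exponent: (1)·n from Δp, plus −(1) − 2·(0) = -1 from the rest, must sum to zero.
n − 1 = 0, so n = 1.

1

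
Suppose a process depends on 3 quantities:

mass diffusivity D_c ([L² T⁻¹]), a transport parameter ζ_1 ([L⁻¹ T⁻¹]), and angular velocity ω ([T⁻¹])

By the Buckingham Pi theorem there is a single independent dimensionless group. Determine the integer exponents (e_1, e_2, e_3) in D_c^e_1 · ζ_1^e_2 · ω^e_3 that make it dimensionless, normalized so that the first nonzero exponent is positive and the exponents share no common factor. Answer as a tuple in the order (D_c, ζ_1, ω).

(1, 2, -3)

L: e_1·(2) + e_2·(-1) + e_3·(0) = 0
T: e_1·(-1) + e_2·(-1) + e_3·(-1) = 0
Solving this homogeneous linear system for the smallest-integer solution (first nonzero entry positive) gives (1, 2, -3).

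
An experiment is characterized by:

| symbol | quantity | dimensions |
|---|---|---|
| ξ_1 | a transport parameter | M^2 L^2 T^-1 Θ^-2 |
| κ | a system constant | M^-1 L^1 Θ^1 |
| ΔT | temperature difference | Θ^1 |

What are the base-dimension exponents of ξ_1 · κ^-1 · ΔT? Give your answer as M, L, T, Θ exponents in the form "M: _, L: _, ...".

Collect each base-dimension exponent across the product:
  M: (2) − (-1) + (0) = 3
  L: (2) − (1) + (0) = 1
  T: (-1) − (0) + (0) = -1
  Θ: (-2) − (1) + (1) = -2
So the dimensions are [M³ L T⁻¹ Θ⁻²].

M: 3, L: 1, T: -1, Θ: -2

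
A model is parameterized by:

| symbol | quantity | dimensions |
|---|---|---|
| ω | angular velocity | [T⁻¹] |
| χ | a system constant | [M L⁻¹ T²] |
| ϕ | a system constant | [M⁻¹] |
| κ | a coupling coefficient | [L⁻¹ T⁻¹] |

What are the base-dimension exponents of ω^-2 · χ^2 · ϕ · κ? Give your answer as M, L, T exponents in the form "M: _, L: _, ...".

M: 1, L: -3, T: 5

Collect each base-dimension exponent across the product:
  M: −2·(0) + 2·(1) + (-1) + (0) = 1
  L: −2·(0) + 2·(-1) + (0) + (-1) = -3
  T: −2·(-1) + 2·(2) + (0) + (-1) = 5
So the dimensions are [M L⁻³ T⁵].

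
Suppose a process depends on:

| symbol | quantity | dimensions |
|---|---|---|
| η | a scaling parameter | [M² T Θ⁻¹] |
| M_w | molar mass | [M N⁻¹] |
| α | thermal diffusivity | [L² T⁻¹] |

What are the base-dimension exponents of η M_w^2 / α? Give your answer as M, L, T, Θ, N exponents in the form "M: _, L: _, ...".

M: 4, L: -2, T: 2, Θ: -1, N: -2

Collect each base-dimension exponent across the product:
  M: (2) + 2·(1) − (0) = 4
  L: (0) + 2·(0) − (2) = -2
  T: (1) + 2·(0) − (-1) = 2
  Θ: (-1) + 2·(0) − (0) = -1
  N: (0) + 2·(-1) − (0) = -2
So the dimensions are [M⁴ L⁻² T² Θ⁻¹ N⁻²].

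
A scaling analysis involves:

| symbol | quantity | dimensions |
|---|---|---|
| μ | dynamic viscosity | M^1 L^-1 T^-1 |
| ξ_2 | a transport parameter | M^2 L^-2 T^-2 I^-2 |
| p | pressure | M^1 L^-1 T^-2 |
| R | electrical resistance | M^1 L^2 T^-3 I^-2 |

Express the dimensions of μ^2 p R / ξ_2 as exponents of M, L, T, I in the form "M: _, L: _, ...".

M: 2, L: 1, T: -5, I: 0

Collect each base-dimension exponent across the product:
  M: 2·(1) − (2) + (1) + (1) = 2
  L: 2·(-1) − (-2) + (-1) + (2) = 1
  T: 2·(-1) − (-2) + (-2) + (-3) = -5
  I: 2·(0) − (-2) + (0) + (-2) = 0
So the dimensions are [M² L T⁻⁵].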